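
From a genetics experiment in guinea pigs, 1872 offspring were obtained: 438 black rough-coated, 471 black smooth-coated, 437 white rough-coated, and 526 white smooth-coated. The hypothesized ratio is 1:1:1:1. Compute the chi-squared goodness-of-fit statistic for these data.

11.184

The 1:1:1:1 ratio has 4 parts, so with N = 1872 the expected counts are:
  black rough-coated: 1872 × 1/4 = 468
  black smooth-coated: 1872 × 1/4 = 468
  white rough-coated: 1872 × 1/4 = 468
  white smooth-coated: 1872 × 1/4 = 468
χ² = Σ (O − E)² / E
  black rough-coated: (438 − 468)² / 468 = 1.9231
  black smooth-coated: (471 − 468)² / 468 = 0.0192
  white rough-coated: (437 − 468)² / 468 = 2.0534
  white smooth-coated: (526 − 468)² / 468 = 7.1880
χ² = 1.9231 + 0.0192 + 2.0534 + 7.1880 = 11.1837 ≈ 11.184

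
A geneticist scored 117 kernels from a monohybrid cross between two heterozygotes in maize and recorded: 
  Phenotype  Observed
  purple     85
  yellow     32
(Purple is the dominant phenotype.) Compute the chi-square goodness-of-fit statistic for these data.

For a monohybrid cross between heterozygotes with complete dominance, the expected phenotypic ratio is 3:1.
Total ratio parts = 4. Expected numbers out of 117:
  purple: 117 × 3/4 = 87.75
  yellow: 117 × 1/4 = 29.25
χ² = Σ (O − E)² / E
  purple: (85 − 87.75)² / 87.75 = 0.0862
  yellow: (32 − 29.25)² / 29.25 = 0.2585
χ² = 0.0862 + 0.2585 = 0.3447 ≈ 0.345

0.345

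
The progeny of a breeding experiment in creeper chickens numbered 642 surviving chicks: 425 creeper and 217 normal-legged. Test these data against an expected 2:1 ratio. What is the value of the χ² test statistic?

Expected counts for N = 642 under a 2:1 ratio (total parts = 3):
  creeper: 642 × 2/3 = 428
  normal-legged: 642 × 1/3 = 214
χ² = Σ (O − E)² / E
  creeper: (425 − 428)² / 428 = 0.0210
  normal-legged: (217 − 214)² / 214 = 0.0421
χ² = 0.0210 + 0.0421 = 0.0631 ≈ 0.063

0.063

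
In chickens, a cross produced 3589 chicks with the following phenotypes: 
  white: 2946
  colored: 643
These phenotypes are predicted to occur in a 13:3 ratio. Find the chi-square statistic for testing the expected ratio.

1.639

Under the 13:3 hypothesis (Σ ratio = 16, N = 3589):
  white: 3589 × 13/16 = 2916.0625
  colored: 3589 × 3/16 = 672.9375
χ² = Σ (O − E)² / E
  white: (2946 − 2916.0625)² / 2916.0625 = 0.3074
  colored: (643 − 672.9375)² / 672.9375 = 1.3319
χ² = 0.3074 + 1.3319 = 1.6393 ≈ 1.639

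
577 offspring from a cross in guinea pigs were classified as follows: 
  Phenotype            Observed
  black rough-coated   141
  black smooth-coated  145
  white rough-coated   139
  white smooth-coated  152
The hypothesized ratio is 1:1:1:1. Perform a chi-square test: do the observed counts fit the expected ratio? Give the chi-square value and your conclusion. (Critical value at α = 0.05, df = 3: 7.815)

0.685; consistent

Total ratio parts = 4. Expected numbers out of 577:
  black rough-coated: 577 × 1/4 = 144.25
  black smooth-coated: 577 × 1/4 = 144.25
  white rough-coated: 577 × 1/4 = 144.25
  white smooth-coated: 577 × 1/4 = 144.25
χ² = Σ (O − E)² / E
  black rough-coated: (141 − 144.25)² / 144.25 = 0.0732
  black smooth-coated: (145 − 144.25)² / 144.25 = 0.0039
  white rough-coated: (139 − 144.25)² / 144.25 = 0.1911
  white smooth-coated: (152 − 144.25)² / 144.25 = 0.4164
χ² = 0.0732 + 0.0039 + 0.1911 + 0.4164 = 0.6846 ≈ 0.685
Degrees of freedom = 4 − 1 = 3; critical value at α = 0.05 is 7.815.
Since 0.685 < 7.815, we fail to reject the null hypothesis — the data are consistent with the 1:1:1:1 ratio.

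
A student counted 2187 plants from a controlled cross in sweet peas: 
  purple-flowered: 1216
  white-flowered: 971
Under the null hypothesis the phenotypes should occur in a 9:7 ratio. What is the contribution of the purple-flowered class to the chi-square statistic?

The 9:7 ratio has 16 parts, so with N = 2187 the expected counts are:
  purple-flowered: 2187 × 9/16 = 1230.1875
  white-flowered: 2187 × 7/16 = 956.8125
Contribution of purple-flowered: (1216 − 1230.1875)² / 1230.1875 = 0.1636

0.164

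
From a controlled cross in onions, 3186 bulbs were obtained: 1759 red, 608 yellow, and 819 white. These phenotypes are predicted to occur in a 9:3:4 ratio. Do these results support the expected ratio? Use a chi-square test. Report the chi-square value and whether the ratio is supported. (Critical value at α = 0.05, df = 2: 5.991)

Total ratio parts = 16. Expected numbers out of 3186:
  red: 3186 × 9/16 = 1792.125
  yellow: 3186 × 3/16 = 597.375
  white: 3186 × 4/16 = 796.5
χ² = Σ (O − E)² / E
  red: (1759 − 1792.125)² / 1792.125 = 0.6123
  yellow: (608 − 597.375)² / 597.375 = 0.1890
  white: (819 − 796.5)² / 796.5 = 0.6356
χ² = 0.6123 + 0.1890 + 0.6356 = 1.4369 ≈ 1.437
Degrees of freedom = 3 − 1 = 2; critical value at α = 0.05 is 5.991.
Since 1.437 < 5.991, we fail to reject the null hypothesis — the data are consistent with the 9:3:4 ratio.

1.437; consistent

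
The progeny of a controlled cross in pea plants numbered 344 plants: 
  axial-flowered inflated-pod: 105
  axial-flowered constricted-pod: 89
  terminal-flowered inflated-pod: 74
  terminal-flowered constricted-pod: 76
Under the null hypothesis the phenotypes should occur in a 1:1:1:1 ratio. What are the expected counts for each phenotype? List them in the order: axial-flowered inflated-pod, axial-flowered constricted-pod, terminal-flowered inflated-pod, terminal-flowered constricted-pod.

86, 86, 86, 86

Expected counts for N = 344 under a 1:1:1:1 ratio (total parts = 4):
  axial-flowered inflated-pod: 344 × 1/4 = 86
  axial-flowered constricted-pod: 344 × 1/4 = 86
  terminal-flowered inflated-pod: 344 × 1/4 = 86
  terminal-flowered constricted-pod: 344 × 1/4 = 86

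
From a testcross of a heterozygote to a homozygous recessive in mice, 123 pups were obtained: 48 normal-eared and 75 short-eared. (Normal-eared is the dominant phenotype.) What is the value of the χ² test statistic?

5.927

A testcross of a heterozygote (Aa × aa) gives a 1:1 phenotypic ratio.
Expected counts for N = 123 under a 1:1 ratio (total parts = 2):
  normal-eared: 123 × 1/2 = 61.5
  short-eared: 123 × 1/2 = 61.5
χ² = Σ (O − E)² / E
  normal-eared: (48 − 61.5)² / 61.5 = 2.9634
  short-eared: (75 − 61.5)² / 61.5 = 2.9634
χ² = 2.9634 + 2.9634 = 5.9268 ≈ 5.927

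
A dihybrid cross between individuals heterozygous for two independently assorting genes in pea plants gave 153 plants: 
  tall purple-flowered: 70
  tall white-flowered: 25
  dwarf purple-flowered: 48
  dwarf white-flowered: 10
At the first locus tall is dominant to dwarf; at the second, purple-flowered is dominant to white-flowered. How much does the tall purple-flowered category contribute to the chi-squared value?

A dihybrid F₂ with independent assortment and complete dominance at both loci gives a 9:3:3:1 phenotypic ratio.
Expected counts for N = 153 under a 9:3:3:1 ratio (total parts = 16):
  tall purple-flowered: 153 × 9/16 = 86.0625
  tall white-flowered: 153 × 3/16 = 28.6875
  dwarf purple-flowered: 153 × 3/16 = 28.6875
  dwarf white-flowered: 153 × 1/16 = 9.5625
Contribution of tall purple-flowered: (70 − 86.0625)² / 86.0625 = 2.9979

2.998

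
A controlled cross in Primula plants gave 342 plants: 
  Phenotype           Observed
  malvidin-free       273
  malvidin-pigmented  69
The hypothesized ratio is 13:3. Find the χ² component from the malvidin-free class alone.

0.086

Total ratio parts = 16. Expected numbers out of 342:
  malvidin-free: 342 × 13/16 = 277.875
  malvidin-pigmented: 342 × 3/16 = 64.125
Contribution of malvidin-free: (273 − 277.875)² / 277.875 = 0.0855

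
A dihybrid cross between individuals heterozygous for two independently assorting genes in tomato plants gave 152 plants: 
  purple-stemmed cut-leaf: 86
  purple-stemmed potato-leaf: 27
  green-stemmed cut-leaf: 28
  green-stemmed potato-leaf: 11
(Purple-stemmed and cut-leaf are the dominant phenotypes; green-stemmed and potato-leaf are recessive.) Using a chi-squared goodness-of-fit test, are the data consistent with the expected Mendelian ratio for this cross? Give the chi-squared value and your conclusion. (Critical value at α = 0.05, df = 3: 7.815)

A dihybrid F₂ with independent assortment and complete dominance at both loci gives a 9:3:3:1 phenotypic ratio.
Under the 9:3:3:1 hypothesis (Σ ratio = 16, N = 152):
  purple-stemmed cut-leaf: 152 × 9/16 = 85.5
  purple-stemmed potato-leaf: 152 × 3/16 = 28.5
  green-stemmed cut-leaf: 152 × 3/16 = 28.5
  green-stemmed potato-leaf: 152 × 1/16 = 9.5
χ² = Σ (O − E)² / E
  purple-stemmed cut-leaf: (86 − 85.5)² / 85.5 = 0.0029
  purple-stemmed potato-leaf: (27 − 28.5)² / 28.5 = 0.0789
  green-stemmed cut-leaf: (28 − 28.5)² / 28.5 = 0.0088
  green-stemmed potato-leaf: (11 − 9.5)² / 9.5 = 0.2368
χ² = 0.0029 + 0.0789 + 0.0088 + 0.2368 = 0.3274 ≈ 0.327
Degrees of freedom = 4 − 1 = 3; critical value at α = 0.05 is 7.815.
Since 0.327 < 7.815, we fail to reject the null hypothesis — the data are consistent with the 9:3:3:1 ratio.

0.327; consistent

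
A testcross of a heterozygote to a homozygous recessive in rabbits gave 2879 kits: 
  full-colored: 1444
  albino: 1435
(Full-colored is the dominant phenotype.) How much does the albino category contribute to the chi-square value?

A testcross of a heterozygote (Aa × aa) gives a 1:1 phenotypic ratio.
Total ratio parts = 2. Expected numbers out of 2879:
  full-colored: 2879 × 1/2 = 1439.5
  albino: 2879 × 1/2 = 1439.5
Contribution of albino: (1435 − 1439.5)² / 1439.5 = 0.0141

0.014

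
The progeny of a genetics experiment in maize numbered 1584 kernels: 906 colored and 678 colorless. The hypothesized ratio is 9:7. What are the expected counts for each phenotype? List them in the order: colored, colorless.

891, 693

Expected counts for N = 1584 under a 9:7 ratio (total parts = 16):
  colored: 1584 × 9/16 = 891
  colorless: 1584 × 7/16 = 693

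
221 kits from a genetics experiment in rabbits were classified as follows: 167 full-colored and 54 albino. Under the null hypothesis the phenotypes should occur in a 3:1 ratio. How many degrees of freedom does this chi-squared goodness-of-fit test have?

1

A goodness-of-fit test with 2 phenotype classes has df = 2 − 1 = 1.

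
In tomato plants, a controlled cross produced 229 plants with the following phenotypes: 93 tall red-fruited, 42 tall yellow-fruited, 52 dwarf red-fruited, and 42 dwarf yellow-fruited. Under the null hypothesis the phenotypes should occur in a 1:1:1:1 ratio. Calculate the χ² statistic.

30.930

Total ratio parts = 4. Expected numbers out of 229:
  tall red-fruited: 229 × 1/4 = 57.25
  tall yellow-fruited: 229 × 1/4 = 57.25
  dwarf red-fruited: 229 × 1/4 = 57.25
  dwarf yellow-fruited: 229 × 1/4 = 57.25
χ² = Σ (O − E)² / E
  tall red-fruited: (93 − 57.25)² / 57.25 = 22.3242
  tall yellow-fruited: (42 − 57.25)² / 57.25 = 4.0622
  dwarf red-fruited: (52 − 57.25)² / 57.25 = 0.4814
  dwarf yellow-fruited: (42 − 57.25)² / 57.25 = 4.0622
χ² = 22.3242 + 4.0622 + 0.4814 + 4.0622 = 30.930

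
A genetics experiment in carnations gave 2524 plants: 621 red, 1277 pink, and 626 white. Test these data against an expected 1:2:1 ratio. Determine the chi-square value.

0.376

Total ratio parts = 4. Expected numbers out of 2524:
  red: 2524 × 1/4 = 631
  pink: 2524 × 2/4 = 1262
  white: 2524 × 1/4 = 631
χ² = Σ (O − E)² / E
  red: (621 − 631)² / 631 = 0.1585
  pink: (1277 − 1262)² / 1262 = 0.1783
  white: (626 − 631)² / 631 = 0.0396
χ² = 0.1585 + 0.1783 + 0.0396 = 0.3764 ≈ 0.376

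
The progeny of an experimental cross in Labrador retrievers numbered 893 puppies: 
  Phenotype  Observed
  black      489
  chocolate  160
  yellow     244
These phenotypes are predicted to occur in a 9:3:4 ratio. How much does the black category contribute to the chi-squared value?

The 9:3:4 ratio has 16 parts, so with N = 893 the expected counts are:
  black: 893 × 9/16 = 502.3125
  chocolate: 893 × 3/16 = 167.4375
  yellow: 893 × 4/16 = 223.25
Contribution of black: (489 − 502.3125)² / 502.3125 = 0.3528

0.353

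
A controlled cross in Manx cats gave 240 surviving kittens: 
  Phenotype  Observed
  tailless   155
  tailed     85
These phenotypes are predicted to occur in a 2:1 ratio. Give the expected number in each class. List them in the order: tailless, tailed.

160, 80

Expected counts for N = 240 under a 2:1 ratio (total parts = 3):
  tailless: 240 × 2/3 = 160
  tailed: 240 × 1/3 = 80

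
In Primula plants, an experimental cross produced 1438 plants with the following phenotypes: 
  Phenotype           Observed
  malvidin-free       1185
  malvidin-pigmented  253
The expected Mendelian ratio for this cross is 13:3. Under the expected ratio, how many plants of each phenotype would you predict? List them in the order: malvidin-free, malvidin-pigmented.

Expected counts for N = 1438 under a 13:3 ratio (total parts = 16):
  malvidin-free: 1438 × 13/16 = 1168.375
  malvidin-pigmented: 1438 × 3/16 = 269.625

1168.375, 269.625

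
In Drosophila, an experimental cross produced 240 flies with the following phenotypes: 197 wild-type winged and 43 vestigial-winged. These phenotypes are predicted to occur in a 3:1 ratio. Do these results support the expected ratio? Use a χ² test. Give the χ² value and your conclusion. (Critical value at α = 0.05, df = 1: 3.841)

Total ratio parts = 4. Expected numbers out of 240:
  wild-type winged: 240 × 3/4 = 180
  vestigial-winged: 240 × 1/4 = 60
χ² = Σ (O − E)² / E
  wild-type winged: (197 − 180)² / 180 = 1.6056
  vestigial-winged: (43 − 60)² / 60 = 4.8167
χ² = 1.6056 + 4.8167 = 6.4223 ≈ 6.422
Degrees of freedom = 2 − 1 = 1; critical value at α = 0.05 is 3.841.
Since 6.422 > 3.841, we reject the null hypothesis — the data do not fit the 3:1 ratio.

6.422; not consistent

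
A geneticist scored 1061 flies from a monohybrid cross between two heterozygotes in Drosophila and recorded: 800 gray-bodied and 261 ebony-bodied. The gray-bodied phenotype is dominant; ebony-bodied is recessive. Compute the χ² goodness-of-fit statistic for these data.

0.091

For a monohybrid cross between heterozygotes with complete dominance, the expected phenotypic ratio is 3:1.
Under the 3:1 hypothesis (Σ ratio = 4, N = 1061):
  gray-bodied: 1061 × 3/4 = 795.75
  ebony-bodied: 1061 × 1/4 = 265.25
χ² = Σ (O − E)² / E
  gray-bodied: (800 − 795.75)² / 795.75 = 0.0227
  ebony-bodied: (261 − 265.25)² / 265.25 = 0.0681
χ² = 0.0227 + 0.0681 = 0.0908 ≈ 0.091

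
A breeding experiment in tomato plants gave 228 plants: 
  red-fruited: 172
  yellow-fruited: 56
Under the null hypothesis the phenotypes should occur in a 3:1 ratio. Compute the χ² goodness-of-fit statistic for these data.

0.023

Under the 3:1 hypothesis (Σ ratio = 4, N = 228):
  red-fruited: 228 × 3/4 = 171
  yellow-fruited: 228 × 1/4 = 57
χ² = Σ (O − E)² / E
  red-fruited: (172 − 171)² / 171 = 0.0058
  yellow-fruited: (56 − 57)² / 57 = 0.0175
χ² = 0.0058 + 0.0175 = 0.0233 ≈ 0.023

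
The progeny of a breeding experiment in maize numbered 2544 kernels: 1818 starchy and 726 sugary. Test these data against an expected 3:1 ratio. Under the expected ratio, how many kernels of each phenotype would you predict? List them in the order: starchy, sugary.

Under the 3:1 hypothesis (Σ ratio = 4, N = 2544):
  starchy: 2544 × 3/4 = 1908
  sugary: 2544 × 1/4 = 636

1908, 636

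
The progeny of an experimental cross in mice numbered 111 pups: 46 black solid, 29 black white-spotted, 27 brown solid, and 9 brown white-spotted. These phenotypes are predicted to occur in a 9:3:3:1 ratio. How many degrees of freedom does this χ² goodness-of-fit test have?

3

A goodness-of-fit test with 4 phenotype classes has df = 4 − 1 = 3.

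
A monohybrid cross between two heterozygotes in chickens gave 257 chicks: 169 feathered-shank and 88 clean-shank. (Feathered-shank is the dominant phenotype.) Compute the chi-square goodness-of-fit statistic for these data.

For a monohybrid cross between heterozygotes with complete dominance, the expected phenotypic ratio is 3:1.
Total ratio parts = 4. Expected numbers out of 257:
  feathered-shank: 257 × 3/4 = 192.75
  clean-shank: 257 × 1/4 = 64.25
χ² = Σ (O − E)² / E
  feathered-shank: (169 − 192.75)² / 192.75 = 2.9264
  clean-shank: (88 − 64.25)² / 64.25 = 8.7792
χ² = 2.9264 + 8.7792 = 11.7056 ≈ 11.706

11.706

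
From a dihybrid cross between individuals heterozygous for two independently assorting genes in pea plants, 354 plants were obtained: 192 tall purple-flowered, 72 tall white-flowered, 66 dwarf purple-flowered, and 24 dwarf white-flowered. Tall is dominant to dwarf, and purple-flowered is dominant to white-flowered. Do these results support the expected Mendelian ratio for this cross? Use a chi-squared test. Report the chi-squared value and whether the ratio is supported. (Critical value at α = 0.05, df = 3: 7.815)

0.893; consistent

A dihybrid F₂ with independent assortment and complete dominance at both loci gives a 9:3:3:1 phenotypic ratio.
Expected counts for N = 354 under a 9:3:3:1 ratio (total parts = 16):
  tall purple-flowered: 354 × 9/16 = 199.125
  tall white-flowered: 354 × 3/16 = 66.375
  dwarf purple-flowered: 354 × 3/16 = 66.375
  dwarf white-flowered: 354 × 1/16 = 22.125
χ² = Σ (O − E)² / E
  tall purple-flowered: (192 − 199.125)² / 199.125 = 0.2549
  tall white-flowered: (72 − 66.375)² / 66.375 = 0.4767
  dwarf purple-flowered: (66 − 66.375)² / 66.375 = 0.0021
  dwarf white-flowered: (24 − 22.125)² / 22.125 = 0.1589
χ² = 0.2549 + 0.4767 + 0.0021 + 0.1589 = 0.8926 ≈ 0.893
Degrees of freedom = 4 − 1 = 3; critical value at α = 0.05 is 7.815.
Since 0.893 < 7.815, we fail to reject the null hypothesis — the data are consistent with the 9:3:3:1 ratio.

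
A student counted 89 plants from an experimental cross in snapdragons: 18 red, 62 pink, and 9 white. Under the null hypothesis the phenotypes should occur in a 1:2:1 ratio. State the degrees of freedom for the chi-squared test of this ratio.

A goodness-of-fit test with 3 phenotype classes has df = 3 − 1 = 2.

2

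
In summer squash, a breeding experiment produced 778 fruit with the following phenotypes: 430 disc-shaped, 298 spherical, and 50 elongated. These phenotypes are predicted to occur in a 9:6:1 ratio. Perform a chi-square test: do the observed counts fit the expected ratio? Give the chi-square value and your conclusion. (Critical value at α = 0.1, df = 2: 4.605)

0.306; consistent

Total ratio parts = 16. Expected numbers out of 778:
  disc-shaped: 778 × 9/16 = 437.625
  spherical: 778 × 6/16 = 291.75
  elongated: 778 × 1/16 = 48.625
χ² = Σ (O − E)² / E
  disc-shaped: (430 − 437.625)² / 437.625 = 0.1329
  spherical: (298 − 291.75)² / 291.75 = 0.1339
  elongated: (50 − 48.625)² / 48.625 = 0.0389
χ² = 0.1329 + 0.1339 + 0.0389 = 0.3057 ≈ 0.306
Degrees of freedom = 3 − 1 = 2; critical value at α = 0.1 is 4.605.
Since 0.306 < 4.605, we fail to reject the null hypothesis — the data are consistent with the 9:6:1 ratio.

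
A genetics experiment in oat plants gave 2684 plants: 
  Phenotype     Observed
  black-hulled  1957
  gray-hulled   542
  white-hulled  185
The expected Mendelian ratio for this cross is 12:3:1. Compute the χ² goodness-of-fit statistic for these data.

6.315

Under the 12:3:1 hypothesis (Σ ratio = 16, N = 2684):
  black-hulled: 2684 × 12/16 = 2013
  gray-hulled: 2684 × 3/16 = 503.25
  white-hulled: 2684 × 1/16 = 167.75
χ² = Σ (O − E)² / E
  black-hulled: (1957 − 2013)² / 2013 = 1.5579
  gray-hulled: (542 − 503.25)² / 503.25 = 2.9837
  white-hulled: (185 − 167.75)² / 167.75 = 1.7738
χ² = 1.5579 + 2.9837 + 1.7738 = 6.3154 ≈ 6.315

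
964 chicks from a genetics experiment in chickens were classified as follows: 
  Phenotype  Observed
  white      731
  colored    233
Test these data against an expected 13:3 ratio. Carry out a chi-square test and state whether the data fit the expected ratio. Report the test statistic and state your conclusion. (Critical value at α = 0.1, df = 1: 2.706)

18.590; not consistent

Total ratio parts = 16. Expected numbers out of 964:
  white: 964 × 13/16 = 783.25
  colored: 964 × 3/16 = 180.75
χ² = Σ (O − E)² / E
  white: (731 − 783.25)² / 783.25 = 3.4856
  colored: (233 − 180.75)² / 180.75 = 15.1041
χ² = 3.4856 + 15.1041 = 18.5897 ≈ 18.590
Degrees of freedom = 2 − 1 = 1; critical value at α = 0.1 is 2.706.
Since 18.590 > 2.706, we reject the null hypothesis — the data do not fit the 13:3 ratio.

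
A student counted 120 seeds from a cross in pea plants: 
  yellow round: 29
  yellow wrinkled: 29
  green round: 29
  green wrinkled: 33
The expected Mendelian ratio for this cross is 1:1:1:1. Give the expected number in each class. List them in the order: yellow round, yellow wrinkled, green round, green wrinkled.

Under the 1:1:1:1 hypothesis (Σ ratio = 4, N = 120):
  yellow round: 120 × 1/4 = 30
  yellow wrinkled: 120 × 1/4 = 30
  green round: 120 × 1/4 = 30
  green wrinkled: 120 × 1/4 = 30

30, 30, 30, 30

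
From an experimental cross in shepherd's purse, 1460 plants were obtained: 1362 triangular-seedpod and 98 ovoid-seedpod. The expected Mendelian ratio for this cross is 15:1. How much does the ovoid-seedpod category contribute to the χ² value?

0.499

Total ratio parts = 16. Expected numbers out of 1460:
  triangular-seedpod: 1460 × 15/16 = 1368.75
  ovoid-seedpod: 1460 × 1/16 = 91.25
Contribution of ovoid-seedpod: (98 − 91.25)² / 91.25 = 0.4993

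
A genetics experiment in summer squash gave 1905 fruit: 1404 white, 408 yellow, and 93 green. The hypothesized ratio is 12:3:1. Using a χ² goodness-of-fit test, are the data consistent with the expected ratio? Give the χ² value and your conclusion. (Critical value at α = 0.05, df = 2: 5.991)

13.362; not consistent

The 12:3:1 ratio has 16 parts, so with N = 1905 the expected counts are:
  white: 1905 × 12/16 = 1428.75
  yellow: 1905 × 3/16 = 357.1875
  green: 1905 × 1/16 = 119.0625
χ² = Σ (O − E)² / E
  white: (1404 − 1428.75)² / 1428.75 = 0.4287
  yellow: (408 − 357.1875)² / 357.1875 = 7.2284
  green: (93 − 119.0625)² / 119.0625 = 5.7050
χ² = 0.4287 + 7.2284 + 5.7050 = 13.3621 ≈ 13.362
Degrees of freedom = 3 − 1 = 2; critical value at α = 0.05 is 5.991.
Since 13.362 > 5.991, we reject the null hypothesis — the data do not fit the 12:3:1 ratio.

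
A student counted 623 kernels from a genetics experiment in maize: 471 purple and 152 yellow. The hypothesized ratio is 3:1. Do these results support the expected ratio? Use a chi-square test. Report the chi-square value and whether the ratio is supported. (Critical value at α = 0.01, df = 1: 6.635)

0.120; consistent

The 3:1 ratio has 4 parts, so with N = 623 the expected counts are:
  purple: 623 × 3/4 = 467.25
  yellow: 623 × 1/4 = 155.75
χ² = Σ (O − E)² / E
  purple: (471 − 467.25)² / 467.25 = 0.0301
  yellow: (152 − 155.75)² / 155.75 = 0.0903
χ² = 0.0301 + 0.0903 = 0.1204 ≈ 0.120
Degrees of freedom = 2 − 1 = 1; critical value at α = 0.01 is 6.635.
Since 0.120 < 6.635, we fail to reject the null hypothesis — the data are consistent with the 3:1 ratio.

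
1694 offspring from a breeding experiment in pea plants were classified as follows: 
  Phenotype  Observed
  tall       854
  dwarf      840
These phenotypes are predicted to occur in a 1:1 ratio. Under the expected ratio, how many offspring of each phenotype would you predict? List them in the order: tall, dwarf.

The 1:1 ratio has 2 parts, so with N = 1694 the expected counts are:
  tall: 1694 × 1/2 = 847
  dwarf: 1694 × 1/2 = 847

847, 847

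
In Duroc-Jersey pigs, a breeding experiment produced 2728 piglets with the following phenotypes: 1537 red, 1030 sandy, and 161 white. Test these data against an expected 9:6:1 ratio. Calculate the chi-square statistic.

0.581

Total ratio parts = 16. Expected numbers out of 2728:
  red: 2728 × 9/16 = 1534.5
  sandy: 2728 × 6/16 = 1023
  white: 2728 × 1/16 = 170.5
χ² = Σ (O − E)² / E
  red: (1537 − 1534.5)² / 1534.5 = 0.0041
  sandy: (1030 − 1023)² / 1023 = 0.0479
  white: (161 − 170.5)² / 170.5 = 0.5293
χ² = 0.0041 + 0.0479 + 0.5293 = 0.5813 ≈ 0.581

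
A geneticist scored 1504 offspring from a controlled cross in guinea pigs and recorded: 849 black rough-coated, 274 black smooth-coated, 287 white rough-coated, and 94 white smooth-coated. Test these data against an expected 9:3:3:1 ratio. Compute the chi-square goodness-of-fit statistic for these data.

Total ratio parts = 16. Expected numbers out of 1504:
  black rough-coated: 1504 × 9/16 = 846
  black smooth-coated: 1504 × 3/16 = 282
  white rough-coated: 1504 × 3/16 = 282
  white smooth-coated: 1504 × 1/16 = 94
χ² = Σ (O − E)² / E
  black rough-coated: (849 − 846)² / 846 = 0.0106
  black smooth-coated: (274 − 282)² / 282 = 0.2270
  white rough-coated: (287 − 282)² / 282 = 0.0887
  white smooth-coated: (94 − 94)² / 94 = 0.0000
χ² = 0.0106 + 0.2270 + 0.0887 + 0.0000 = 0.3263 ≈ 0.326

0.326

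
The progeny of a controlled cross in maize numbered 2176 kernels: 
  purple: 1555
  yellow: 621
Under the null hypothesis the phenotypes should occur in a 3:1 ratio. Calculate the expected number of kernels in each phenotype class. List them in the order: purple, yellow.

Under the 3:1 hypothesis (Σ ratio = 4, N = 2176):
  purple: 2176 × 3/4 = 1632
  yellow: 2176 × 1/4 = 544

1632, 544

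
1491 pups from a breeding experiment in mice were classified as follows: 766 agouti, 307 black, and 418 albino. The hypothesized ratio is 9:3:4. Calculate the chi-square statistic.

Expected counts for N = 1491 under a 9:3:4 ratio (total parts = 16):
  agouti: 1491 × 9/16 = 838.6875
  black: 1491 × 3/16 = 279.5625
  albino: 1491 × 4/16 = 372.75
χ² = Σ (O − E)² / E
  agouti: (766 − 838.6875)² / 838.6875 = 6.2997
  black: (307 − 279.5625)² / 279.5625 = 2.6928
  albino: (418 − 372.75)² / 372.75 = 5.4931
χ² = 6.2997 + 2.6928 + 5.4931 = 14.4856 ≈ 14.486

14.486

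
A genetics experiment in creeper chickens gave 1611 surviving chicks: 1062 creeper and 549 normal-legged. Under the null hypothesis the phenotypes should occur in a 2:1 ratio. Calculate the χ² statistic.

Total ratio parts = 3. Expected numbers out of 1611:
  creeper: 1611 × 2/3 = 1074
  normal-legged: 1611 × 1/3 = 537
χ² = Σ (O − E)² / E
  creeper: (1062 − 1074)² / 1074 = 0.1341
  normal-legged: (549 − 537)² / 537 = 0.2682
χ² = 0.1341 + 0.2682 = 0.4023 ≈ 0.402

0.402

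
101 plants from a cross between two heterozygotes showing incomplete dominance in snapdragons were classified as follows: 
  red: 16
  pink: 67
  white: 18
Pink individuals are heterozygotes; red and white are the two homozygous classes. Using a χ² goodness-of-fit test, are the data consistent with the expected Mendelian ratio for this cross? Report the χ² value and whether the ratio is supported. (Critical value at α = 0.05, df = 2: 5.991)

With incomplete dominance, a heterozygote × heterozygote cross gives a 1:2:1 phenotypic ratio.
The 1:2:1 ratio has 4 parts, so with N = 101 the expected counts are:
  red: 101 × 1/4 = 25.25
  pink: 101 × 2/4 = 50.5
  white: 101 × 1/4 = 25.25
χ² = Σ (O − E)² / E
  red: (16 − 25.25)² / 25.25 = 3.3886
  pink: (67 − 50.5)² / 50.5 = 5.3911
  white: (18 − 25.25)² / 25.25 = 2.0817
χ² = 3.3886 + 5.3911 + 2.0817 = 10.8614 ≈ 10.861
Degrees of freedom = 3 − 1 = 2; critical value at α = 0.05 is 5.991.
Since 10.861 > 5.991, we reject the null hypothesis — the data do not fit the 1:2:1 ratio.

10.861; not consistent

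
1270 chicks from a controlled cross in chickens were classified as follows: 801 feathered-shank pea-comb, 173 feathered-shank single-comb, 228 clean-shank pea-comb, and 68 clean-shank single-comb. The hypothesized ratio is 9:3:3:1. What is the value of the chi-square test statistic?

30.376

Under the 9:3:3:1 hypothesis (Σ ratio = 16, N = 1270):
  feathered-shank pea-comb: 1270 × 9/16 = 714.375
  feathered-shank single-comb: 1270 × 3/16 = 238.125
  clean-shank pea-comb: 1270 × 3/16 = 238.125
  clean-shank single-comb: 1270 × 1/16 = 79.375
χ² = Σ (O − E)² / E
  feathered-shank pea-comb: (801 − 714.375)² / 714.375 = 10.5041
  feathered-shank single-comb: (173 − 238.125)² / 238.125 = 17.8111
  clean-shank pea-comb: (228 − 238.125)² / 238.125 = 0.4305
  clean-shank single-comb: (68 − 79.375)² / 79.375 = 1.6301
χ² = 10.5041 + 17.8111 + 0.4305 + 1.6301 = 30.3758 ≈ 30.376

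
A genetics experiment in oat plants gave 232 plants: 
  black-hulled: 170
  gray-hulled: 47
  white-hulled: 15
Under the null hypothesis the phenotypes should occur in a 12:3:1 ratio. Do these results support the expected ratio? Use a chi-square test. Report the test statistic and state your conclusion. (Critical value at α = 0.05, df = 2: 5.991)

Expected counts for N = 232 under a 12:3:1 ratio (total parts = 16):
  black-hulled: 232 × 12/16 = 174
  gray-hulled: 232 × 3/16 = 43.5
  white-hulled: 232 × 1/16 = 14.5
χ² = Σ (O − E)² / E
  black-hulled: (170 − 174)² / 174 = 0.0920
  gray-hulled: (47 − 43.5)² / 43.5 = 0.2816
  white-hulled: (15 − 14.5)² / 14.5 = 0.0172
χ² = 0.0920 + 0.2816 + 0.0172 = 0.3908 ≈ 0.391
Degrees of freedom = 3 − 1 = 2; critical value at α = 0.05 is 5.991.
Since 0.391 < 5.991, we fail to reject the null hypothesis — the data are consistent with the 12:3:1 ratio.

0.391; consistent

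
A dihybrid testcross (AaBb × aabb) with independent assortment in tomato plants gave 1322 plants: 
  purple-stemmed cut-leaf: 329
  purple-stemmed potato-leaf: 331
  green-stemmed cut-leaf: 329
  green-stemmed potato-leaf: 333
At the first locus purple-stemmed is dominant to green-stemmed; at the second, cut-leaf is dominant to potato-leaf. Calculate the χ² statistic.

0.033

A dihybrid testcross with independent assortment gives a 1:1:1:1 ratio.
Expected counts for N = 1322 under a 1:1:1:1 ratio (total parts = 4):
  purple-stemmed cut-leaf: 1322 × 1/4 = 330.5
  purple-stemmed potato-leaf: 1322 × 1/4 = 330.5
  green-stemmed cut-leaf: 1322 × 1/4 = 330.5
  green-stemmed potato-leaf: 1322 × 1/4 = 330.5
χ² = Σ (O − E)² / E
  purple-stemmed cut-leaf: (329 − 330.5)² / 330.5 = 0.0068
  purple-stemmed potato-leaf: (331 − 330.5)² / 330.5 = 0.0008
  green-stemmed cut-leaf: (329 − 330.5)² / 330.5 = 0.0068
  green-stemmed potato-leaf: (333 − 330.5)² / 330.5 = 0.0189
χ² = 0.0068 + 0.0008 + 0.0068 + 0.0189 = 0.0333 ≈ 0.033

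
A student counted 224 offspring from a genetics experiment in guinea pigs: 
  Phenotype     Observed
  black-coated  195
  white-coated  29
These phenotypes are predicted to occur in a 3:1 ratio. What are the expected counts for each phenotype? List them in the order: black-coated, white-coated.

Total ratio parts = 4. Expected numbers out of 224:
  black-coated: 224 × 3/4 = 168
  white-coated: 224 × 1/4 = 56

168, 56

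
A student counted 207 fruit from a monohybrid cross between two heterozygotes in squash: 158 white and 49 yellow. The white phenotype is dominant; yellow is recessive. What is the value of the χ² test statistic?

For a monohybrid cross between heterozygotes with complete dominance, the expected phenotypic ratio is 3:1.
Total ratio parts = 4. Expected numbers out of 207:
  white: 207 × 3/4 = 155.25
  yellow: 207 × 1/4 = 51.75
χ² = Σ (O − E)² / E
  white: (158 − 155.25)² / 155.25 = 0.0487
  yellow: (49 − 51.75)² / 51.75 = 0.1461
χ² = 0.0487 + 0.1461 = 0.1948 ≈ 0.195

0.195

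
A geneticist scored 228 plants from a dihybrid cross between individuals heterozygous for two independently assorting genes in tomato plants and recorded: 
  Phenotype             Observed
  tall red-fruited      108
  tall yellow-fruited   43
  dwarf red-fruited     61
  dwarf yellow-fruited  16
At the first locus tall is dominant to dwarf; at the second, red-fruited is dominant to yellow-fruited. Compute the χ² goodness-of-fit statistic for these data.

11.205

A dihybrid F₂ with independent assortment and complete dominance at both loci gives a 9:3:3:1 phenotypic ratio.
Expected counts for N = 228 under a 9:3:3:1 ratio (total parts = 16):
  tall red-fruited: 228 × 9/16 = 128.25
  tall yellow-fruited: 228 × 3/16 = 42.75
  dwarf red-fruited: 228 × 3/16 = 42.75
  dwarf yellow-fruited: 228 × 1/16 = 14.25
χ² = Σ (O − E)² / E
  tall red-fruited: (108 − 128.25)² / 128.25 = 3.1974
  tall yellow-fruited: (43 − 42.75)² / 42.75 = 0.0015
  dwarf red-fruited: (61 − 42.75)² / 42.75 = 7.7909
  dwarf yellow-fruited: (16 − 14.25)² / 14.25 = 0.2149
χ² = 3.1974 + 0.0015 + 7.7909 + 0.2149 = 11.2047 ≈ 11.205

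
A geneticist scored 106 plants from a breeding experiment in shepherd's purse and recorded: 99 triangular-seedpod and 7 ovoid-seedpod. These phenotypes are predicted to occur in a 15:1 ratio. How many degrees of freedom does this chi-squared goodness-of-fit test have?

A goodness-of-fit test with 2 phenotype classes has df = 2 − 1 = 1.

1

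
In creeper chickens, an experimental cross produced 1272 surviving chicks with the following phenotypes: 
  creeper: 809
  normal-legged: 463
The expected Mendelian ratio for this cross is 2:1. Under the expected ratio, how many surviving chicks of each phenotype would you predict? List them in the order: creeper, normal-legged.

848, 424

Total ratio parts = 3. Expected numbers out of 1272:
  creeper: 1272 × 2/3 = 848
  normal-legged: 1272 × 1/3 = 424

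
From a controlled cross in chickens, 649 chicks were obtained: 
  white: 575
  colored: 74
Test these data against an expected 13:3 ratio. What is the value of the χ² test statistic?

23.001

Expected counts for N = 649 under a 13:3 ratio (total parts = 16):
  white: 649 × 13/16 = 527.3125
  colored: 649 × 3/16 = 121.6875
χ² = Σ (O − E)² / E
  white: (575 − 527.3125)² / 527.3125 = 4.3126
  colored: (74 − 121.6875)² / 121.6875 = 18.6880
χ² = 4.3126 + 18.6880 = 23.0006 ≈ 23.001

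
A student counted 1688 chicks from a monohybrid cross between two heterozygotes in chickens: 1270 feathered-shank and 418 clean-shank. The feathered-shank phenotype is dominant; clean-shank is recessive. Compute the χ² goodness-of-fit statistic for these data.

0.051

For a monohybrid cross between heterozygotes with complete dominance, the expected phenotypic ratio is 3:1.
Under the 3:1 hypothesis (Σ ratio = 4, N = 1688):
  feathered-shank: 1688 × 3/4 = 1266
  clean-shank: 1688 × 1/4 = 422
χ² = Σ (O − E)² / E
  feathered-shank: (1270 − 1266)² / 1266 = 0.0126
  clean-shank: (418 − 422)² / 422 = 0.0379
χ² = 0.0126 + 0.0379 = 0.0505 ≈ 0.051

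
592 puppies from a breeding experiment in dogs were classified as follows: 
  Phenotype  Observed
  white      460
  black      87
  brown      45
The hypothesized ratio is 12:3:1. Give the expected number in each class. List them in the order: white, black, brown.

Expected counts for N = 592 under a 12:3:1 ratio (total parts = 16):
  white: 592 × 12/16 = 444
  black: 592 × 3/16 = 111
  brown: 592 × 1/16 = 37

444, 111, 37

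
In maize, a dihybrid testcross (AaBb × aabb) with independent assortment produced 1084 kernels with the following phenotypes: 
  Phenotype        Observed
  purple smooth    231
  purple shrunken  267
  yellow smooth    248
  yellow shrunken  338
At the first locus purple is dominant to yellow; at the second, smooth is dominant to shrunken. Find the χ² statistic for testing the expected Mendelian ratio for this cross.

24.480

A dihybrid testcross with independent assortment gives a 1:1:1:1 ratio.
Total ratio parts = 4. Expected numbers out of 1084:
  purple smooth: 1084 × 1/4 = 271
  purple shrunken: 1084 × 1/4 = 271
  yellow smooth: 1084 × 1/4 = 271
  yellow shrunken: 1084 × 1/4 = 271
χ² = Σ (O − E)² / E
  purple smooth: (231 − 271)² / 271 = 5.9041
  purple shrunken: (267 − 271)² / 271 = 0.0590
  yellow smooth: (248 − 271)² / 271 = 1.9520
  yellow shrunken: (338 − 271)² / 271 = 16.5646
χ² = 5.9041 + 0.0590 + 1.9520 + 16.5646 = 24.4797 ≈ 24.480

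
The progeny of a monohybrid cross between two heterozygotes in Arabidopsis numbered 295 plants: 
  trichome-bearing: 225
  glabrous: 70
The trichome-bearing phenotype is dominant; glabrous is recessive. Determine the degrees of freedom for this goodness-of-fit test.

For a monohybrid cross between heterozygotes with complete dominance, the expected phenotypic ratio is 3:1.
A goodness-of-fit test with 2 phenotype classes has df = 2 − 1 = 1.

1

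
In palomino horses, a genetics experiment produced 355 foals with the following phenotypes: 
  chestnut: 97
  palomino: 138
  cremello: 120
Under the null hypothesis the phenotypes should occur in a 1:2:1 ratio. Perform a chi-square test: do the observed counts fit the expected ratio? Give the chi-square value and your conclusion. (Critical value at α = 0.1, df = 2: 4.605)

The 1:2:1 ratio has 4 parts, so with N = 355 the expected counts are:
  chestnut: 355 × 1/4 = 88.75
  palomino: 355 × 2/4 = 177.5
  cremello: 355 × 1/4 = 88.75
χ² = Σ (O − E)² / E
  chestnut: (97 − 88.75)² / 88.75 = 0.7669
  palomino: (138 − 177.5)² / 177.5 = 8.7901
  cremello: (120 − 88.75)² / 88.75 = 11.0035
χ² = 0.7669 + 8.7901 + 11.0035 = 20.5605 ≈ 20.561
Degrees of freedom = 3 − 1 = 2; critical value at α = 0.1 is 4.605.
Since 20.561 > 4.605, we reject the null hypothesis — the data do not fit the 1:2:1 ratio.

20.561; not consistent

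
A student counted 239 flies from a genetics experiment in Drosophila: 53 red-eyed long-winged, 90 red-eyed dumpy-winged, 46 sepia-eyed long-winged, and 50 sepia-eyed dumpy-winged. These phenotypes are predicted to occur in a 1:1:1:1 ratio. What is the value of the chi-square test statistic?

20.833

Total ratio parts = 4. Expected numbers out of 239:
  red-eyed long-winged: 239 × 1/4 = 59.75
  red-eyed dumpy-winged: 239 × 1/4 = 59.75
  sepia-eyed long-winged: 239 × 1/4 = 59.75
  sepia-eyed dumpy-winged: 239 × 1/4 = 59.75
χ² = Σ (O − E)² / E
  red-eyed long-winged: (53 − 59.75)² / 59.75 = 0.7626
  red-eyed dumpy-winged: (90 − 59.75)² / 59.75 = 15.3149
  sepia-eyed long-winged: (46 − 59.75)² / 59.75 = 3.1642
  sepia-eyed dumpy-winged: (50 − 59.75)² / 59.75 = 1.5910
χ² = 0.7626 + 15.3149 + 3.1642 + 1.5910 = 20.8327 ≈ 20.833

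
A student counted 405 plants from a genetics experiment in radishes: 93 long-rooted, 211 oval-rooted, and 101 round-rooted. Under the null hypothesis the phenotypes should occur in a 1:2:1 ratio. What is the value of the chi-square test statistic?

1.030

Under the 1:2:1 hypothesis (Σ ratio = 4, N = 405):
  long-rooted: 405 × 1/4 = 101.25
  oval-rooted: 405 × 2/4 = 202.5
  round-rooted: 405 × 1/4 = 101.25
χ² = Σ (O − E)² / E
  long-rooted: (93 − 101.25)² / 101.25 = 0.6722
  oval-rooted: (211 − 202.5)² / 202.5 = 0.3568
  round-rooted: (101 − 101.25)² / 101.25 = 0.0006
χ² = 0.6722 + 0.3568 + 0.0006 = 1.0296 ≈ 1.030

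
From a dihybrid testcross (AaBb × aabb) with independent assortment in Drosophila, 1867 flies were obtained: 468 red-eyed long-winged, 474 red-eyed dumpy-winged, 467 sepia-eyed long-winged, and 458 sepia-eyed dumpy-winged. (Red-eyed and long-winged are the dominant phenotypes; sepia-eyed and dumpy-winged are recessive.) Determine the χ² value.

0.280

A dihybrid testcross with independent assortment gives a 1:1:1:1 ratio.
Total ratio parts = 4. Expected numbers out of 1867:
  red-eyed long-winged: 1867 × 1/4 = 466.75
  red-eyed dumpy-winged: 1867 × 1/4 = 466.75
  sepia-eyed long-winged: 1867 × 1/4 = 466.75
  sepia-eyed dumpy-winged: 1867 × 1/4 = 466.75
χ² = Σ (O − E)² / E
  red-eyed long-winged: (468 − 466.75)² / 466.75 = 0.0033
  red-eyed dumpy-winged: (474 − 466.75)² / 466.75 = 0.1126
  sepia-eyed long-winged: (467 − 466.75)² / 466.75 = 0.0001
  sepia-eyed dumpy-winged: (458 − 466.75)² / 466.75 = 0.1640
χ² = 0.0033 + 0.1126 + 0.0001 + 0.1640 = 0.280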